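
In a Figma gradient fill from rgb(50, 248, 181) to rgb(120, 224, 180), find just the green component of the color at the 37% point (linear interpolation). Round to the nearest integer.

239

G = 248 + 0.37 × (224 − 248) = 239.12 → 239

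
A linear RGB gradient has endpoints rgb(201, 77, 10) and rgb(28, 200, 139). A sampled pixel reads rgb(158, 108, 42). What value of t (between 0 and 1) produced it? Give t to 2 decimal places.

Invert the lerp on the R channel (largest span, 173): t = (158 − 201) / (28 − 201) = -43/-173 = 0.24855.
Check on G: (108 − 77)/(200 − 77) = 0.252 ✓

0.25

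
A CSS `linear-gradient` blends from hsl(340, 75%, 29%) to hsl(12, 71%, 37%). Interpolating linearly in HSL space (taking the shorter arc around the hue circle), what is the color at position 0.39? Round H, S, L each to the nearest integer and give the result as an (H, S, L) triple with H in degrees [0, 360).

Hue: 12 − 340 = -328°, but |-328| > 180 so the shorter arc goes the other way: Δh = -328 + 360 = 32°.
H = 340 + 0.39 × (32) = 352.48 → 352°
S = 75 + 0.39 × (71 − 75) = 73.44 → 73%
L = 29 + 0.39 × (37 − 29) = 32.12 → 32%

(352, 73, 32)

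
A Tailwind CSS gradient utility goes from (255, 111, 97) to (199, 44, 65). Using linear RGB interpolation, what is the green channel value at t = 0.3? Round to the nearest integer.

G = 111 + 0.3 × (44 − 111) = 90.9 → 91

91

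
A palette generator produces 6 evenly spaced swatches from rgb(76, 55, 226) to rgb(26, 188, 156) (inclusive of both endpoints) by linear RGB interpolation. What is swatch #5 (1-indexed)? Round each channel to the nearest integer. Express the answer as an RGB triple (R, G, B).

With 6 swatches and endpoints inclusive, swatch 5 sits at t = (5 − 1)/(6 − 1) = 4/5 ≈ 0.8.
R = 76 + 0.8 × (26 − 76) = 36 → 36
G = 55 + 0.8 × (188 − 55) = 161.4 → 161
B = 226 + 0.8 × (156 − 226) = 170 → 170

(36, 161, 170)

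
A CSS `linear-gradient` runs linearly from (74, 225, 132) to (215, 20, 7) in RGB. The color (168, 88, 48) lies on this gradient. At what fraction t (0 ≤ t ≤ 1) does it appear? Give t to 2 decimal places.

0.67

Invert the lerp on the G channel (largest span, 205): t = (88 − 225) / (20 − 225) = -137/-205 = 0.66829.
Check on R: (168 − 74)/(215 − 74) = 0.6667 ✓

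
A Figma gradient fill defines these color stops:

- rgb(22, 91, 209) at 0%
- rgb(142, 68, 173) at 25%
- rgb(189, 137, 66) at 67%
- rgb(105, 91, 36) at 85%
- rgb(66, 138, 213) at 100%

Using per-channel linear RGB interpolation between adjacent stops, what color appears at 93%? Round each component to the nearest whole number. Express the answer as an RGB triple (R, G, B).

93% lies between the 85% and 100% stops, so the local fraction is t = (93 − 85)/(100 − 85) = 8/15 ≈ 0.5333.
R = 105 + 0.5333 × (66 − 105) = 84.201 → 84
G = 91 + 0.5333 × (138 − 91) = 116.065 → 116
B = 36 + 0.5333 × (213 − 36) = 130.394 → 130

(84, 116, 130)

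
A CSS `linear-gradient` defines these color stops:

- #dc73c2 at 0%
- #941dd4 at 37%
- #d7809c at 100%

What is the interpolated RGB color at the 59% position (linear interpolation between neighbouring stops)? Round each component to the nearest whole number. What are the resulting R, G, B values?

(171, 64, 192)

59% lies between the 37% and 100% stops, so the local fraction is t = (59 − 37)/(100 − 37) = 22/63 ≈ 0.3492.
#941dd4 → (148, 29, 212); #d7809c → (215, 128, 156).
R = 148 + 0.3492 × (215 − 148) = 171.396 → 171
G = 29 + 0.3492 × (128 − 29) = 63.571 → 64
B = 212 + 0.3492 × (156 − 212) = 192.445 → 192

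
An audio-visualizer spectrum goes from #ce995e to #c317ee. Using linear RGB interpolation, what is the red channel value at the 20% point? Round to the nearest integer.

204

R₁ = 206 (from #ce995e), R₂ = 195 (from #c317ee).
R = 206 + 0.2 × (195 − 206) = 203.8 → 204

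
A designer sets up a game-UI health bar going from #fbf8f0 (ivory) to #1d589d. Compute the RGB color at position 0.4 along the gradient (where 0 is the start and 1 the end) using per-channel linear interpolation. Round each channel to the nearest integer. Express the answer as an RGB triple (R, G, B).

#fbf8f0 → (251, 248, 240); #1d589d → (29, 88, 157).
R = 251 + 0.4 × (29 − 251) = 251 + 0.4 × -222 = 162.2 → 162
G = 248 + 0.4 × (88 − 248) = 248 + 0.4 × -160 = 184 → 184
B = 240 + 0.4 × (157 − 240) = 240 + 0.4 × -83 = 206.8 → 207

(162, 184, 207)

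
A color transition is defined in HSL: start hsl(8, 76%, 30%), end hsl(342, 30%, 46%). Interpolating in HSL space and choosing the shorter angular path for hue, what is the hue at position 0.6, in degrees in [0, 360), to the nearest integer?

Hue: 342 − 8 = 334°, but |334| > 180 so the shorter arc goes the other way: Δh = 334 − 360 = -26°.
H = 8 + 0.6 × (-26) = -7.6 → -8 → -8 mod 360 = 352°

352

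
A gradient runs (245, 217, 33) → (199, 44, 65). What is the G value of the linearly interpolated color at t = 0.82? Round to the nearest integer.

G = 217 + 0.82 × (44 − 217) = 75.14 → 75

75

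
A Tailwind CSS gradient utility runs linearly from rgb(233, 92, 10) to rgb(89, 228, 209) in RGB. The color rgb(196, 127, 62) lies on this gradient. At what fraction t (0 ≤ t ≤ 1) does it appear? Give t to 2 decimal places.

0.26

Invert the lerp on the B channel (largest span, 199): t = (62 − 10) / (209 − 10) = 52/199 = 0.26131.
Check on R: (196 − 233)/(89 − 233) = 0.2569 ✓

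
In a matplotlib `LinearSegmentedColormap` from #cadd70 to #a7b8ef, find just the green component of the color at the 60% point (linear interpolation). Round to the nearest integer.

G₁ = 221 (from #cadd70), G₂ = 184 (from #a7b8ef).
G = 221 + 0.6 × (184 − 221) = 198.8 → 199

199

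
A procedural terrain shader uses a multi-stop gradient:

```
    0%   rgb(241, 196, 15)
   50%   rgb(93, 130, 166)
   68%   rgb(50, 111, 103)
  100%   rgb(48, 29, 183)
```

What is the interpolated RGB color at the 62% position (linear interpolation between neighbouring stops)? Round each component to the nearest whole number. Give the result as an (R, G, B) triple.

62% lies between the 50% and 68% stops, so the local fraction is t = (62 − 50)/(68 − 50) = 12/18 ≈ 0.6667.
R = 93 + 0.6667 × (50 − 93) = 64.332 → 64
G = 130 + 0.6667 × (111 − 130) = 117.333 → 117
B = 166 + 0.6667 × (103 − 166) = 123.998 → 124

(64, 117, 124)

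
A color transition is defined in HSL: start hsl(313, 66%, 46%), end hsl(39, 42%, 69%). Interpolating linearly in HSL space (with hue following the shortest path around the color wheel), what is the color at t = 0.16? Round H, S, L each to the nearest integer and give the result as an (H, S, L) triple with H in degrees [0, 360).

Hue: 39 − 313 = -274°, but |-274| > 180 so the shorter arc goes the other way: Δh = -274 + 360 = 86°.
H = 313 + 0.16 × (86) = 326.76 → 327°
S = 66 + 0.16 × (42 − 66) = 62.16 → 62%
L = 46 + 0.16 × (69 − 46) = 49.68 → 50%

(327, 62, 50)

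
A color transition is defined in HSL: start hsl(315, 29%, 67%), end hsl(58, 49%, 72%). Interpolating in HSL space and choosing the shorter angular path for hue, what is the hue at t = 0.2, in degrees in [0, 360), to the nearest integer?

336

Hue: 58 − 315 = -257°, but |-257| > 180 so the shorter arc goes the other way: Δh = -257 + 360 = 103°.
H = 315 + 0.2 × (103) = 335.6 → 336°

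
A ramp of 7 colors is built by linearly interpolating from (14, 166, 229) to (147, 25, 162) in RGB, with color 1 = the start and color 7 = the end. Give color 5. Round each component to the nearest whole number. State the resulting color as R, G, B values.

With 7 swatches and endpoints inclusive, swatch 5 sits at t = (5 − 1)/(7 − 1) = 4/6 ≈ 0.6667.
R = 14 + 0.6667 × (147 − 14) = 102.671 → 103
G = 166 + 0.6667 × (25 − 166) = 71.995 → 72
B = 229 + 0.6667 × (162 − 229) = 184.331 → 184

(103, 72, 184)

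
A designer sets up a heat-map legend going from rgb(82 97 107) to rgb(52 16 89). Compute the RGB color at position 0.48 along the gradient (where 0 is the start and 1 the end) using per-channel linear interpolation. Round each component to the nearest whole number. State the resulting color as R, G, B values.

(68, 58, 98)

R = 82 + 0.48 × (52 − 82) = 82 + 0.48 × -30 = 67.6 → 68
G = 97 + 0.48 × (16 − 97) = 97 + 0.48 × -81 = 58.12 → 58
B = 107 + 0.48 × (89 − 107) = 107 + 0.48 × -18 = 98.36 → 98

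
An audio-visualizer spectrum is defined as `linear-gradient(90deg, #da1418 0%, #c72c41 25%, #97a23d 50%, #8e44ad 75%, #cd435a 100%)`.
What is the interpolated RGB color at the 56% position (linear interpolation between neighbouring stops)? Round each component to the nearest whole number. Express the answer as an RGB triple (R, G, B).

(149, 139, 88)

56% lies between the 50% and 75% stops, so the local fraction is t = (56 − 50)/(75 − 50) = 6/25 ≈ 0.24.
#97a23d → (151, 162, 61); #8e44ad → (142, 68, 173).
R = 151 + 0.24 × (142 − 151) = 148.84 → 149
G = 162 + 0.24 × (68 − 162) = 139.44 → 139
B = 61 + 0.24 × (173 − 61) = 87.88 → 88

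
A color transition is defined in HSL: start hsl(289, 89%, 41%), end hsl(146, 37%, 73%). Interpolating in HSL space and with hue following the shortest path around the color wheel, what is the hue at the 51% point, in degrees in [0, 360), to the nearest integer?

Hue arc: Δh = 146 − 289 = -143° (|Δh| ≤ 180, already the shorter path).
H = 289 + 0.51 × (-143) = 216.07 → 216°

216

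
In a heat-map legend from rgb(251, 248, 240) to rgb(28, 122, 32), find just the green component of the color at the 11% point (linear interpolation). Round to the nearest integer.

234

G = 248 + 0.11 × (122 − 248) = 234.14 → 234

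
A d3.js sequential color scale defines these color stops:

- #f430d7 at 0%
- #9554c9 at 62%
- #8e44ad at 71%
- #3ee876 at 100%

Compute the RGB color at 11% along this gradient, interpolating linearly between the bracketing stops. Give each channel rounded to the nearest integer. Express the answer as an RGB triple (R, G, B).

11% lies between the 0% and 62% stops, so the local fraction is t = (11 − 0)/(62 − 0) = 11/62 ≈ 0.1774.
#f430d7 → (244, 48, 215); #9554c9 → (149, 84, 201).
R = 244 + 0.1774 × (149 − 244) = 227.147 → 227
G = 48 + 0.1774 × (84 − 48) = 54.386 → 54
B = 215 + 0.1774 × (201 − 215) = 212.516 → 213

(227, 54, 213)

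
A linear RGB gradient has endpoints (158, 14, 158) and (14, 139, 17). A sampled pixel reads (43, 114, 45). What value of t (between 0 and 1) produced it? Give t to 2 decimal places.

0.80

Invert the lerp on the R channel (largest span, 144): t = (43 − 158) / (14 − 158) = -115/-144 = 0.79861.
Check on G: (114 − 14)/(139 − 14) = 0.8 ✓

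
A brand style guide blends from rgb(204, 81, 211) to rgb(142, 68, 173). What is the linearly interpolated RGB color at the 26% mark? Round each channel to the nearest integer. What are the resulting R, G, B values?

26% corresponds to t = 0.26.
R = 204 + 0.26 × (142 − 204) = 204 + 0.26 × -62 = 187.88 → 188
G = 81 + 0.26 × (68 − 81) = 81 + 0.26 × -13 = 77.62 → 78
B = 211 + 0.26 × (173 − 211) = 211 + 0.26 × -38 = 201.12 → 201

(188, 78, 201)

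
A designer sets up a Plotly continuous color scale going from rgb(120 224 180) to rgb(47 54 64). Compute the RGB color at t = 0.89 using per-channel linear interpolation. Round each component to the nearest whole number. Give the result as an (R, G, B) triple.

R = 120 + 0.89 × (47 − 120) = 120 + 0.89 × -73 = 55.03 → 55
G = 224 + 0.89 × (54 − 224) = 224 + 0.89 × -170 = 72.7 → 73
B = 180 + 0.89 × (64 − 180) = 180 + 0.89 × -116 = 76.76 → 77

(55, 73, 77)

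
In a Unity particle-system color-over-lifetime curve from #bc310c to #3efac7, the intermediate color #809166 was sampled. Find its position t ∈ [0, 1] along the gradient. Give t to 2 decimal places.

0.48

Invert the lerp on the G channel (largest span, 201): t = (145 − 49) / (250 − 49) = 96/201 = 0.47761.
Check on R: (128 − 188)/(62 − 188) = 0.4762 ✓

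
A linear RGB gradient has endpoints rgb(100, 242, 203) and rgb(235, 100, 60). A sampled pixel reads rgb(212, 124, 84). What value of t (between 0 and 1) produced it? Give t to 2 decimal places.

Invert the lerp on the B channel (largest span, 143): t = (84 − 203) / (60 − 203) = -119/-143 = 0.83217.
Check on R: (212 − 100)/(235 − 100) = 0.8296 ✓

0.83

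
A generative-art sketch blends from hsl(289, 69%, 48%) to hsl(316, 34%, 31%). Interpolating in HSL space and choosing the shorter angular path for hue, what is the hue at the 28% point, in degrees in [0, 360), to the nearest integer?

297

Hue arc: Δh = 316 − 289 = 27° (|Δh| ≤ 180, already the shorter path).
H = 289 + 0.28 × (27) = 296.56 → 297°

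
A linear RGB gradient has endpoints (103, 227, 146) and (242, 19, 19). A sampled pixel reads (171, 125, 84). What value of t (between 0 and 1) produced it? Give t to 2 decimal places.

0.49

Invert the lerp on the G channel (largest span, 208): t = (125 − 227) / (19 − 227) = -102/-208 = 0.49038.
Check on R: (171 − 103)/(242 − 103) = 0.4892 ✓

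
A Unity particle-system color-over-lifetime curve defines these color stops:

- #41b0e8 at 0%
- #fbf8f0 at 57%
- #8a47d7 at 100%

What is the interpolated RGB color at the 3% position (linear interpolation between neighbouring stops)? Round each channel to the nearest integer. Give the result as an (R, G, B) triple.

(75, 180, 232)

3% lies between the 0% and 57% stops, so the local fraction is t = (3 − 0)/(57 − 0) = 3/57 ≈ 0.0526.
#41b0e8 → (65, 176, 232); #fbf8f0 → (251, 248, 240).
R = 65 + 0.0526 × (251 − 65) = 74.784 → 75
G = 176 + 0.0526 × (248 − 176) = 179.787 → 180
B = 232 + 0.0526 × (240 − 232) = 232.421 → 232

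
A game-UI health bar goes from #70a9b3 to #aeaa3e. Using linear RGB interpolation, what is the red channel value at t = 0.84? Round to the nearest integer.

164

R₁ = 112 (from #70a9b3), R₂ = 174 (from #aeaa3e).
R = 112 + 0.84 × (174 − 112) = 164.08 → 164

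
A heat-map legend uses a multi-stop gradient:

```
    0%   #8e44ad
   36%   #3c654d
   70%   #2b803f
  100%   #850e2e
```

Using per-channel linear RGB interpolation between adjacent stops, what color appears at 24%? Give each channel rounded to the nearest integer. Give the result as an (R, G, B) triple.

(87, 90, 109)

24% lies between the 0% and 36% stops, so the local fraction is t = (24 − 0)/(36 − 0) = 24/36 ≈ 0.6667.
#8e44ad → (142, 68, 173); #3c654d → (60, 101, 77).
R = 142 + 0.6667 × (60 − 142) = 87.331 → 87
G = 68 + 0.6667 × (101 − 68) = 90.001 → 90
B = 173 + 0.6667 × (77 − 173) = 108.997 → 109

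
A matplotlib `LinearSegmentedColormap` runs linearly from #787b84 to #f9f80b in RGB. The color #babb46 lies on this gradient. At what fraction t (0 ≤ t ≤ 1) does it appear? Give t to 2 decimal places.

Invert the lerp on the R channel (largest span, 129): t = (186 − 120) / (249 − 120) = 66/129 = 0.51163.
Check on G: (187 − 123)/(248 − 123) = 0.512 ✓

0.51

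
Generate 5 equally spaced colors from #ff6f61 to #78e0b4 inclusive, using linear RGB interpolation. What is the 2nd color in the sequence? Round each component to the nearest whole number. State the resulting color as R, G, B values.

(221, 139, 118)

With 5 swatches and endpoints inclusive, swatch 2 sits at t = (2 − 1)/(5 − 1) = 1/4 ≈ 0.25.
#ff6f61 → (255, 111, 97); #78e0b4 → (120, 224, 180).
R = 255 + 0.25 × (120 − 255) = 221.25 → 221
G = 111 + 0.25 × (224 − 111) = 139.25 → 139
B = 97 + 0.25 × (180 − 97) = 117.75 → 118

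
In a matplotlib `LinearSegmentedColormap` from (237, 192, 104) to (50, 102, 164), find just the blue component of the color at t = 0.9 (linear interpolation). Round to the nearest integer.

158

B = 104 + 0.9 × (164 − 104) = 158 → 158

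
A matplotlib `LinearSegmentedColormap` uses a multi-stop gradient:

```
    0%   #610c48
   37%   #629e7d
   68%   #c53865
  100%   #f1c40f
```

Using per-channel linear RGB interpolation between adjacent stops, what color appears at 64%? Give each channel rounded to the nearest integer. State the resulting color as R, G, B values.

64% lies between the 37% and 68% stops, so the local fraction is t = (64 − 37)/(68 − 37) = 27/31 ≈ 0.871.
#629e7d → (98, 158, 125); #c53865 → (197, 56, 101).
R = 98 + 0.871 × (197 − 98) = 184.229 → 184
G = 158 + 0.871 × (56 − 158) = 69.158 → 69
B = 125 + 0.871 × (101 − 125) = 104.096 → 104

(184, 69, 104)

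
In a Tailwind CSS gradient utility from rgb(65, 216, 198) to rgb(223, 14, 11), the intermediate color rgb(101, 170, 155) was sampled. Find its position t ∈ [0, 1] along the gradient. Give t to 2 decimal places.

0.23

Invert the lerp on the G channel (largest span, 202): t = (170 − 216) / (14 − 216) = -46/-202 = 0.22772.
Check on R: (101 − 65)/(223 − 65) = 0.2278 ✓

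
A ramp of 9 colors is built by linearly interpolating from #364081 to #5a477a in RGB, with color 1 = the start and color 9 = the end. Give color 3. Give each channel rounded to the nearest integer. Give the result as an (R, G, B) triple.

(63, 66, 127)

With 9 swatches and endpoints inclusive, swatch 3 sits at t = (3 − 1)/(9 − 1) = 2/8 ≈ 0.25.
#364081 → (54, 64, 129); #5a477a → (90, 71, 122).
R = 54 + 0.25 × (90 − 54) = 63 → 63
G = 64 + 0.25 × (71 − 64) = 65.75 → 66
B = 129 + 0.25 × (122 − 129) = 127.25 → 127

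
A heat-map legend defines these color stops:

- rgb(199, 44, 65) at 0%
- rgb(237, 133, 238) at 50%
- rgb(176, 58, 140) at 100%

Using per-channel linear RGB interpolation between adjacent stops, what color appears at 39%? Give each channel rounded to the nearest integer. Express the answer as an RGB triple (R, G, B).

39% lies between the 0% and 50% stops, so the local fraction is t = (39 − 0)/(50 − 0) = 39/50 ≈ 0.78.
R = 199 + 0.78 × (237 − 199) = 228.64 → 229
G = 44 + 0.78 × (133 − 44) = 113.42 → 113
B = 65 + 0.78 × (238 − 65) = 199.94 → 200

(229, 113, 200)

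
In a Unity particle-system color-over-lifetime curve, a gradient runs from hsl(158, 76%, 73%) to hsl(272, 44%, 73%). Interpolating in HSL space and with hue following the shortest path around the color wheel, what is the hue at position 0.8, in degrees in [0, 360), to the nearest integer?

249

Hue arc: Δh = 272 − 158 = 114° (|Δh| ≤ 180, already the shorter path).
H = 158 + 0.8 × (114) = 249.2 → 249°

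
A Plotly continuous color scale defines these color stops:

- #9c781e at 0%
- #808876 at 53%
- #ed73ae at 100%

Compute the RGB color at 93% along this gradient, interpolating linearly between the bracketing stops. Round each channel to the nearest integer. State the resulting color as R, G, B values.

(221, 118, 166)

93% lies between the 53% and 100% stops, so the local fraction is t = (93 − 53)/(100 − 53) = 40/47 ≈ 0.8511.
#808876 → (128, 136, 118); #ed73ae → (237, 115, 174).
R = 128 + 0.8511 × (237 − 128) = 220.77 → 221
G = 136 + 0.8511 × (115 − 136) = 118.127 → 118
B = 118 + 0.8511 × (174 − 118) = 165.662 → 166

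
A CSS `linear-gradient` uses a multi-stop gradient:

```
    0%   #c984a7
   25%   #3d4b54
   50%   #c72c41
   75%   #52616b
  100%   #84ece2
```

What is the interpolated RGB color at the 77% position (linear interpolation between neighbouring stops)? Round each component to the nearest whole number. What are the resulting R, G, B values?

(86, 108, 117)

77% lies between the 75% and 100% stops, so the local fraction is t = (77 − 75)/(100 − 75) = 2/25 ≈ 0.08.
#52616b → (82, 97, 107); #84ece2 → (132, 236, 226).
R = 82 + 0.08 × (132 − 82) = 86 → 86
G = 97 + 0.08 × (236 − 97) = 108.12 → 108
B = 107 + 0.08 × (226 − 107) = 116.52 → 117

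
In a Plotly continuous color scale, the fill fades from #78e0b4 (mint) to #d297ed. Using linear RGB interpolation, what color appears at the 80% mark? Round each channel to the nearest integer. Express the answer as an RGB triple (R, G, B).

(192, 166, 226)

#78e0b4 → (120, 224, 180); #d297ed → (210, 151, 237).
80% corresponds to t = 0.8.
R = 120 + 0.8 × (210 − 120) = 120 + 0.8 × 90 = 192 → 192
G = 224 + 0.8 × (151 − 224) = 224 + 0.8 × -73 = 165.6 → 166
B = 180 + 0.8 × (237 − 180) = 180 + 0.8 × 57 = 225.6 → 226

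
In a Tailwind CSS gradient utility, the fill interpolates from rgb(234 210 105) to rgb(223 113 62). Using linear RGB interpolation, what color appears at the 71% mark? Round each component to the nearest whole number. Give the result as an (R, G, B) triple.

71% corresponds to t = 0.71.
R = 234 + 0.71 × (223 − 234) = 234 + 0.71 × -11 = 226.19 → 226
G = 210 + 0.71 × (113 − 210) = 210 + 0.71 × -97 = 141.13 → 141
B = 105 + 0.71 × (62 − 105) = 105 + 0.71 × -43 = 74.47 → 74
So the blended color is (226, 141, 74), about #e28d4a.

(226, 141, 74)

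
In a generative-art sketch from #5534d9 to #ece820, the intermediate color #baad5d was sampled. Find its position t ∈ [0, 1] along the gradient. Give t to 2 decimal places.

0.67

Invert the lerp on the B channel (largest span, 185): t = (93 − 217) / (32 − 217) = -124/-185 = 0.67027.
Check on R: (186 − 85)/(236 − 85) = 0.6689 ✓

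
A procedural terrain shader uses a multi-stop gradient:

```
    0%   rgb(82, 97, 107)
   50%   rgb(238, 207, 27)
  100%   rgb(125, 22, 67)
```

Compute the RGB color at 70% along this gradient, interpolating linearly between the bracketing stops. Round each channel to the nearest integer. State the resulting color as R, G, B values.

70% lies between the 50% and 100% stops, so the local fraction is t = (70 − 50)/(100 − 50) = 20/50 ≈ 0.4.
R = 238 + 0.4 × (125 − 238) = 192.8 → 193
G = 207 + 0.4 × (22 − 207) = 133 → 133
B = 27 + 0.4 × (67 − 27) = 43 → 43

(193, 133, 43)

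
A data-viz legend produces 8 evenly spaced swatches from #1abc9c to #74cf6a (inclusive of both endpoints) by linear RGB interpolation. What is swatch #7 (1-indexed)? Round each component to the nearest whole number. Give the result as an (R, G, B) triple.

With 8 swatches and endpoints inclusive, swatch 7 sits at t = (7 − 1)/(8 − 1) = 6/7 ≈ 0.8571.
#1abc9c → (26, 188, 156); #74cf6a → (116, 207, 106).
R = 26 + 0.8571 × (116 − 26) = 103.139 → 103
G = 188 + 0.8571 × (207 − 188) = 204.285 → 204
B = 156 + 0.8571 × (106 − 156) = 113.145 → 113

(103, 204, 113)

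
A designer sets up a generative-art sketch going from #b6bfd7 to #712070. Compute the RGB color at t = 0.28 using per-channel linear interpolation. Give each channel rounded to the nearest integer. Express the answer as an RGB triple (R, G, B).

(163, 146, 186)

#b6bfd7 → (182, 191, 215); #712070 → (113, 32, 112).
R = 182 + 0.28 × (113 − 182) = 182 + 0.28 × -69 = 162.68 → 163
G = 191 + 0.28 × (32 − 191) = 191 + 0.28 × -159 = 146.48 → 146
B = 215 + 0.28 × (112 − 215) = 215 + 0.28 × -103 = 186.16 → 186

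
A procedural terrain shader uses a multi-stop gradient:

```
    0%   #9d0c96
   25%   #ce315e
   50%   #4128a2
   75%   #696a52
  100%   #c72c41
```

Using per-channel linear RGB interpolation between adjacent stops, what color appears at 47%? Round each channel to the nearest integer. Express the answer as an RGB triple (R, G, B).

47% lies between the 25% and 50% stops, so the local fraction is t = (47 − 25)/(50 − 25) = 22/25 ≈ 0.88.
#ce315e → (206, 49, 94); #4128a2 → (65, 40, 162).
R = 206 + 0.88 × (65 − 206) = 81.92 → 82
G = 49 + 0.88 × (40 − 49) = 41.08 → 41
B = 94 + 0.88 × (162 − 94) = 153.84 → 154

(82, 41, 154)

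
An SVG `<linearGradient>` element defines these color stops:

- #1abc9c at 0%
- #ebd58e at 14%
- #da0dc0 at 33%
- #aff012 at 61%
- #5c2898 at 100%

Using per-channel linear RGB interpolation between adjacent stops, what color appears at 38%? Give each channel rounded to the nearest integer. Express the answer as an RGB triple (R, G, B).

38% lies between the 33% and 61% stops, so the local fraction is t = (38 − 33)/(61 − 33) = 5/28 ≈ 0.1786.
#da0dc0 → (218, 13, 192); #aff012 → (175, 240, 18).
R = 218 + 0.1786 × (175 − 218) = 210.32 → 210
G = 13 + 0.1786 × (240 − 13) = 53.542 → 54
B = 192 + 0.1786 × (18 − 192) = 160.924 → 161

(210, 54, 161)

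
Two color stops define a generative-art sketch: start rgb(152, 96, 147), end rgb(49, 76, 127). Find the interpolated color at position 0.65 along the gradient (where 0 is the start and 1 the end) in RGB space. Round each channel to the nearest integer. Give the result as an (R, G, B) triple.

(85, 83, 134)

R = 152 + 0.65 × (49 − 152) = 152 + 0.65 × -103 = 85.05 → 85
G = 96 + 0.65 × (76 − 96) = 96 + 0.65 × -20 = 83 → 83
B = 147 + 0.65 × (127 − 147) = 147 + 0.65 × -20 = 134 → 134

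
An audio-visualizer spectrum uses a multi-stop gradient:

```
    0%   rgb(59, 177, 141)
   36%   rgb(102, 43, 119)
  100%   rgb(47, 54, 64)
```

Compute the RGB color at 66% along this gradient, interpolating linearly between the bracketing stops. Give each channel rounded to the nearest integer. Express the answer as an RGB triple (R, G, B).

(76, 48, 93)

66% lies between the 36% and 100% stops, so the local fraction is t = (66 − 36)/(100 − 36) = 30/64 ≈ 0.4688.
R = 102 + 0.4688 × (47 − 102) = 76.216 → 76
G = 43 + 0.4688 × (54 − 43) = 48.157 → 48
B = 119 + 0.4688 × (64 − 119) = 93.216 → 93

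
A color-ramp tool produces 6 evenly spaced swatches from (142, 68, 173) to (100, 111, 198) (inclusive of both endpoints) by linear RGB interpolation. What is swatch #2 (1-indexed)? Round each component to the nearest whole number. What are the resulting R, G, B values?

(134, 77, 178)

With 6 swatches and endpoints inclusive, swatch 2 sits at t = (2 − 1)/(6 − 1) = 1/5 ≈ 0.2.
R = 142 + 0.2 × (100 − 142) = 133.6 → 134
G = 68 + 0.2 × (111 − 68) = 76.6 → 77
B = 173 + 0.2 × (198 − 173) = 178 → 178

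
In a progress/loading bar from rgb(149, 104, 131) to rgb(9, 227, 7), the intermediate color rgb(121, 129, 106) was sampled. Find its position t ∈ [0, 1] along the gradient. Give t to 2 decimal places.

Invert the lerp on the R channel (largest span, 140): t = (121 − 149) / (9 − 149) = -28/-140 = 0.2.
Check on G: (129 − 104)/(227 − 104) = 0.2033 ✓

0.20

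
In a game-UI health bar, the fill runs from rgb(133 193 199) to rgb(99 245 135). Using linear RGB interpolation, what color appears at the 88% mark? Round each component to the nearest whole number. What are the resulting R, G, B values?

(103, 239, 143)

88% corresponds to t = 0.88.
R = 133 + 0.88 × (99 − 133) = 133 + 0.88 × -34 = 103.08 → 103
G = 193 + 0.88 × (245 − 193) = 193 + 0.88 × 52 = 238.76 → 239
B = 199 + 0.88 × (135 − 199) = 199 + 0.88 × -64 = 142.68 → 143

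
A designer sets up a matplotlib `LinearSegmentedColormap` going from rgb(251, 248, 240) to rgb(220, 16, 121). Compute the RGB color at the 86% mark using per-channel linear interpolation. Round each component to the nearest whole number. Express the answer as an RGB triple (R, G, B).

(224, 48, 138)

86% corresponds to t = 0.86.
R = 251 + 0.86 × (220 − 251) = 251 + 0.86 × -31 = 224.34 → 224
G = 248 + 0.86 × (16 − 248) = 248 + 0.86 × -232 = 48.48 → 48
B = 240 + 0.86 × (121 − 240) = 240 + 0.86 × -119 = 137.66 → 138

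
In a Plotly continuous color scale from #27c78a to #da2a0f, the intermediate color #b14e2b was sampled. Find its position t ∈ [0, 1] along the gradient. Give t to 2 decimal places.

Invert the lerp on the R channel (largest span, 179): t = (177 − 39) / (218 − 39) = 138/179 = 0.77095.
Check on G: (78 − 199)/(42 − 199) = 0.7707 ✓

0.77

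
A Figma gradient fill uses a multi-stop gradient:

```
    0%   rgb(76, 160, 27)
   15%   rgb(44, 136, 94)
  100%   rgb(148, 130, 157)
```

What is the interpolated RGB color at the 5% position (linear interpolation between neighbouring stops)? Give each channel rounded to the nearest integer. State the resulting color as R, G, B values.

5% lies between the 0% and 15% stops, so the local fraction is t = (5 − 0)/(15 − 0) = 5/15 ≈ 0.3333.
R = 76 + 0.3333 × (44 − 76) = 65.334 → 65
G = 160 + 0.3333 × (136 − 160) = 152.001 → 152
B = 27 + 0.3333 × (94 − 27) = 49.331 → 49

(65, 152, 49)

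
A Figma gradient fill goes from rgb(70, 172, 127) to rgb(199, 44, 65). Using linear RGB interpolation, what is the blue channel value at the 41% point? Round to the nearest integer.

102

B = 127 + 0.41 × (65 − 127) = 101.58 → 102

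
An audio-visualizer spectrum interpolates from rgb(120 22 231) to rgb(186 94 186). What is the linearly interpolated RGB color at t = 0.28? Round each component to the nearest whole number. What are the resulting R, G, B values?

R = 120 + 0.28 × (186 − 120) = 120 + 0.28 × 66 = 138.48 → 138
G = 22 + 0.28 × (94 − 22) = 22 + 0.28 × 72 = 42.16 → 42
B = 231 + 0.28 × (186 − 231) = 231 + 0.28 × -45 = 218.4 → 218

(138, 42, 218)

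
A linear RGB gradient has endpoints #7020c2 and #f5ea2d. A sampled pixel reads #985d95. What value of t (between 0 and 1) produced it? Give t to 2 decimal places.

0.30

Invert the lerp on the G channel (largest span, 202): t = (93 − 32) / (234 − 32) = 61/202 = 0.30198.
Check on R: (152 − 112)/(245 − 112) = 0.3008 ✓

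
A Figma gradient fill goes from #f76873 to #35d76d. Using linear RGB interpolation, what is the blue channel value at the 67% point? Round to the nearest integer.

111

B₁ = 115 (from #f76873), B₂ = 109 (from #35d76d).
B = 115 + 0.67 × (109 − 115) = 110.98 → 111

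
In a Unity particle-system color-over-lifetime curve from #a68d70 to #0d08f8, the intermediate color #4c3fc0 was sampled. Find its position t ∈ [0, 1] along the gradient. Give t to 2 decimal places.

Invert the lerp on the R channel (largest span, 153): t = (76 − 166) / (13 − 166) = -90/-153 = 0.58824.
Check on G: (63 − 141)/(8 − 141) = 0.5865 ✓

0.59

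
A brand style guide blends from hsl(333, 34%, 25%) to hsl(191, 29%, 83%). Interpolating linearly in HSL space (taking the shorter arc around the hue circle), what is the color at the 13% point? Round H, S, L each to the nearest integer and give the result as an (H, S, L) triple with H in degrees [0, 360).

Hue arc: Δh = 191 − 333 = -142° (|Δh| ≤ 180, already the shorter path).
H = 333 + 0.13 × (-142) = 314.54 → 315°
S = 34 + 0.13 × (29 − 34) = 33.35 → 33%
L = 25 + 0.13 × (83 − 25) = 32.54 → 33%

(315, 33, 33)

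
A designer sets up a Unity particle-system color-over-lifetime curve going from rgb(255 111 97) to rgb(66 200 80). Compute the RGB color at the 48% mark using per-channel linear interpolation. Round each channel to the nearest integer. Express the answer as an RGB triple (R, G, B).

(164, 154, 89)

48% corresponds to t = 0.48.
R = 255 + 0.48 × (66 − 255) = 255 + 0.48 × -189 = 164.28 → 164
G = 111 + 0.48 × (200 − 111) = 111 + 0.48 × 89 = 153.72 → 154
B = 97 + 0.48 × (80 − 97) = 97 + 0.48 × -17 = 88.84 → 89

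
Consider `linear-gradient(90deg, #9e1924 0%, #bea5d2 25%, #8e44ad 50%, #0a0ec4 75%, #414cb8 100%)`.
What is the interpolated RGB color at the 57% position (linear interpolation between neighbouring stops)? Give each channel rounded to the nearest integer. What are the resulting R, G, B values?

(105, 53, 179)

57% lies between the 50% and 75% stops, so the local fraction is t = (57 − 50)/(75 − 50) = 7/25 ≈ 0.28.
#8e44ad → (142, 68, 173); #0a0ec4 → (10, 14, 196).
R = 142 + 0.28 × (10 − 142) = 105.04 → 105
G = 68 + 0.28 × (14 − 68) = 52.88 → 53
B = 173 + 0.28 × (196 − 173) = 179.44 → 179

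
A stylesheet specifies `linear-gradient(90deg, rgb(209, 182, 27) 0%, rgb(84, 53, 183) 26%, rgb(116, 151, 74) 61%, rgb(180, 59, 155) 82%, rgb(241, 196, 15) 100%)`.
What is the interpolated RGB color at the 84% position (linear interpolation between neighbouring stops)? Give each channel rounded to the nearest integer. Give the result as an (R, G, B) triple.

84% lies between the 82% and 100% stops, so the local fraction is t = (84 − 82)/(100 − 82) = 2/18 ≈ 0.1111.
R = 180 + 0.1111 × (241 − 180) = 186.777 → 187
G = 59 + 0.1111 × (196 − 59) = 74.221 → 74
B = 155 + 0.1111 × (15 − 155) = 139.446 → 139

(187, 74, 139)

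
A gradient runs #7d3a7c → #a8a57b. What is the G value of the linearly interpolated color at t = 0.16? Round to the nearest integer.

G₁ = 58 (from #7d3a7c), G₂ = 165 (from #a8a57b).
G = 58 + 0.16 × (165 − 58) = 75.12 → 75

75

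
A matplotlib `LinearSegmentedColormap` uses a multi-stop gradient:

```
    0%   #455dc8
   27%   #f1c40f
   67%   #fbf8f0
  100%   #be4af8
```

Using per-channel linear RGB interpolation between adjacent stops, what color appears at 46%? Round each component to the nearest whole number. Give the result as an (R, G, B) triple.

(246, 221, 122)

46% lies between the 27% and 67% stops, so the local fraction is t = (46 − 27)/(67 − 27) = 19/40 ≈ 0.475.
#f1c40f → (241, 196, 15); #fbf8f0 → (251, 248, 240).
R = 241 + 0.475 × (251 − 241) = 245.75 → 246
G = 196 + 0.475 × (248 − 196) = 220.7 → 221
B = 15 + 0.475 × (240 − 15) = 121.875 → 122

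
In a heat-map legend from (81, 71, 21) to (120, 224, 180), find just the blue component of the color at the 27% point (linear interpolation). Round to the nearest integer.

64

B = 21 + 0.27 × (180 − 21) = 63.93 → 64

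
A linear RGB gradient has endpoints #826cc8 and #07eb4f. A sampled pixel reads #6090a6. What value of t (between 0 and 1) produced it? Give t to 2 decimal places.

Invert the lerp on the G channel (largest span, 127): t = (144 − 108) / (235 − 108) = 36/127 = 0.28346.
Check on R: (96 − 130)/(7 − 130) = 0.2764 ✓

0.28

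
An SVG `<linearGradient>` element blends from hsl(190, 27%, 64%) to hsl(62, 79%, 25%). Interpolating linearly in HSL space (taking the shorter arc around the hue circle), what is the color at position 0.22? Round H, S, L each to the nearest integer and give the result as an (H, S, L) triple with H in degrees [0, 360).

(162, 38, 55)

Hue arc: Δh = 62 − 190 = -128° (|Δh| ≤ 180, already the shorter path).
H = 190 + 0.22 × (-128) = 161.84 → 162°
S = 27 + 0.22 × (79 − 27) = 38.44 → 38%
L = 64 + 0.22 × (25 − 64) = 55.42 → 55%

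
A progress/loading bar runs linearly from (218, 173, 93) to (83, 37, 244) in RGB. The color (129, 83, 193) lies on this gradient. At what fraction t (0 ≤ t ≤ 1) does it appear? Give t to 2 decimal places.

Invert the lerp on the B channel (largest span, 151): t = (193 − 93) / (244 − 93) = 100/151 = 0.66225.
Check on R: (129 − 218)/(83 − 218) = 0.6593 ✓

0.66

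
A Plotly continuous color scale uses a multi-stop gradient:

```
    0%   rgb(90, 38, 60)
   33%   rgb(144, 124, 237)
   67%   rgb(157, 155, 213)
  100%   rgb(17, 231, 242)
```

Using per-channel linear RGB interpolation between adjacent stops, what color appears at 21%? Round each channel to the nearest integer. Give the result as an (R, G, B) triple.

21% lies between the 0% and 33% stops, so the local fraction is t = (21 − 0)/(33 − 0) = 21/33 ≈ 0.6364.
R = 90 + 0.6364 × (144 − 90) = 124.366 → 124
G = 38 + 0.6364 × (124 − 38) = 92.73 → 93
B = 60 + 0.6364 × (237 − 60) = 172.643 → 173

(124, 93, 173)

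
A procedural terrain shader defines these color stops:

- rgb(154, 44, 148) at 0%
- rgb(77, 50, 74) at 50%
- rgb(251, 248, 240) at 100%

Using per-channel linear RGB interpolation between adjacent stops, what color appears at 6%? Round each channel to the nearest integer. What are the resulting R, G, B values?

6% lies between the 0% and 50% stops, so the local fraction is t = (6 − 0)/(50 − 0) = 6/50 ≈ 0.12.
R = 154 + 0.12 × (77 − 154) = 144.76 → 145
G = 44 + 0.12 × (50 − 44) = 44.72 → 45
B = 148 + 0.12 × (74 − 148) = 139.12 → 139

(145, 45, 139)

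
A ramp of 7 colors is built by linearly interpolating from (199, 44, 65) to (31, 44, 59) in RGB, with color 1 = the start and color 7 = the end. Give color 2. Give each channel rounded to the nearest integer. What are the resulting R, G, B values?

(171, 44, 64)

With 7 swatches and endpoints inclusive, swatch 2 sits at t = (2 − 1)/(7 − 1) = 1/6 ≈ 0.1667.
R = 199 + 0.1667 × (31 − 199) = 170.994 → 171
G = 44 + 0.1667 × (44 − 44) = 44 → 44
B = 65 + 0.1667 × (59 − 65) = 64 → 64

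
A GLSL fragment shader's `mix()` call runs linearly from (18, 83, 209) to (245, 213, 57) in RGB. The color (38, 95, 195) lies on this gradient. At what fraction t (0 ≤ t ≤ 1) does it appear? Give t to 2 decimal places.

0.09

Invert the lerp on the R channel (largest span, 227): t = (38 − 18) / (245 − 18) = 20/227 = 0.088106.
Check on G: (95 − 83)/(213 − 83) = 0.09231 ✓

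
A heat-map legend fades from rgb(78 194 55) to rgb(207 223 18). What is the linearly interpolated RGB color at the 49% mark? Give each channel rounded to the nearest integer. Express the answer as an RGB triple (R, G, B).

(141, 208, 37)

49% corresponds to t = 0.49.
R = 78 + 0.49 × (207 − 78) = 78 + 0.49 × 129 = 141.21 → 141
G = 194 + 0.49 × (223 − 194) = 194 + 0.49 × 29 = 208.21 → 208
B = 55 + 0.49 × (18 − 55) = 55 + 0.49 × -37 = 36.87 → 37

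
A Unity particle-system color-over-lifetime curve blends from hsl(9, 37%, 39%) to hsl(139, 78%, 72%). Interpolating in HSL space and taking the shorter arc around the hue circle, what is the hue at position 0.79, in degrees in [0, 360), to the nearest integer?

Hue arc: Δh = 139 − 9 = 130° (|Δh| ≤ 180, already the shorter path).
H = 9 + 0.79 × (130) = 111.7 → 112°

112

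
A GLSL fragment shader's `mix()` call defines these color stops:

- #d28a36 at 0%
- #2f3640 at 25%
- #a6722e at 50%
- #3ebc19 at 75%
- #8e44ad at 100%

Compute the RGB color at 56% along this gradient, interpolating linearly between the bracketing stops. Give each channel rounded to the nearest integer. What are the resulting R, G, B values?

(141, 132, 41)

56% lies between the 50% and 75% stops, so the local fraction is t = (56 − 50)/(75 − 50) = 6/25 ≈ 0.24.
#a6722e → (166, 114, 46); #3ebc19 → (62, 188, 25).
R = 166 + 0.24 × (62 − 166) = 141.04 → 141
G = 114 + 0.24 × (188 − 114) = 131.76 → 132
B = 46 + 0.24 × (25 − 46) = 40.96 → 41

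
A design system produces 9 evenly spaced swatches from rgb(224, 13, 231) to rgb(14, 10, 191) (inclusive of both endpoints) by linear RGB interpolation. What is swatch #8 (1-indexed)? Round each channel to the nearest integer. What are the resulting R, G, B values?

With 9 swatches and endpoints inclusive, swatch 8 sits at t = (8 − 1)/(9 − 1) = 7/8 ≈ 0.875.
R = 224 + 0.875 × (14 − 224) = 40.25 → 40
G = 13 + 0.875 × (10 − 13) = 10.375 → 10
B = 231 + 0.875 × (191 − 231) = 196 → 196

(40, 10, 196)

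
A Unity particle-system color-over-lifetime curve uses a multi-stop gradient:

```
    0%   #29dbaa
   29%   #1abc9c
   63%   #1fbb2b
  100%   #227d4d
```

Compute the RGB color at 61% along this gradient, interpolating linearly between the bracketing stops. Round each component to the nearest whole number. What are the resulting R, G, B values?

61% lies between the 29% and 63% stops, so the local fraction is t = (61 − 29)/(63 − 29) = 32/34 ≈ 0.9412.
#1abc9c → (26, 188, 156); #1fbb2b → (31, 187, 43).
R = 26 + 0.9412 × (31 − 26) = 30.706 → 31
G = 188 + 0.9412 × (187 − 188) = 187.059 → 187
B = 156 + 0.9412 × (43 − 156) = 49.644 → 50

(31, 187, 50)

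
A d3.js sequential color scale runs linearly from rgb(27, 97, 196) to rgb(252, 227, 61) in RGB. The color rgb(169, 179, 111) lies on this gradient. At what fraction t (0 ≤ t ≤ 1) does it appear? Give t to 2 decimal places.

Invert the lerp on the R channel (largest span, 225): t = (169 − 27) / (252 − 27) = 142/225 = 0.63111.
Check on G: (179 − 97)/(227 − 97) = 0.6308 ✓

0.63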